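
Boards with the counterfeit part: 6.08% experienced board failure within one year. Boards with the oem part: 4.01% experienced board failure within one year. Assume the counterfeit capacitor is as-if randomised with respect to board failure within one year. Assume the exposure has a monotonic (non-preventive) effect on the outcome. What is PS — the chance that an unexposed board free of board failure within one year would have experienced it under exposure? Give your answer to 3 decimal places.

PS ≈ 0.022

p₁ = 0.0608, p₀ = 0.0401.
Under exogeneity and monotonicity, PS = (p₁ − p₀) / (1 − p₀).
PS = (0.0608 − 0.0401) / (1 − 0.0401) = 0.0207 / 0.9599 ≈ 0.0216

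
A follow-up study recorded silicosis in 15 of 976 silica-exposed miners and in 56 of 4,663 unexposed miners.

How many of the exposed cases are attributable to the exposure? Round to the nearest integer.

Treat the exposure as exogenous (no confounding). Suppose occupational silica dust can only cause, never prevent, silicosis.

p₁ = P(outcome | exposed) = 15/976 = 0.015369
p₀ = P(outcome | unexposed) = 56/4663 = 0.012009
PN = (p₁ − p₀)/p₁ = (0.015369 − 0.012009) / 0.015369 ≈ 0.21859.
Attributable cases ≈ PN × (exposed cases) = 0.21859 × 15 ≈ 3.28.

about 3 cases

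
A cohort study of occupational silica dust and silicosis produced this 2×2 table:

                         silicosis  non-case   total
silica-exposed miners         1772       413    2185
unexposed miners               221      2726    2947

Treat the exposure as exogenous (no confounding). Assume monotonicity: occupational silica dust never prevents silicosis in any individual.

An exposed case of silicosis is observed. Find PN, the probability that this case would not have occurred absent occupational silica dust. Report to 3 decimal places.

PN ≈ 0.908

p₁ = P(outcome | exposed) = 1772/2185 = 0.81098
p₀ = P(outcome | unexposed) = 221/2947 = 0.074992
Under exogeneity and monotonicity, PN = (p₁ − p₀) / p₁.
PN = (0.81098 − 0.074992) / 0.81098 = 0.73599 / 0.81098 ≈ 0.9075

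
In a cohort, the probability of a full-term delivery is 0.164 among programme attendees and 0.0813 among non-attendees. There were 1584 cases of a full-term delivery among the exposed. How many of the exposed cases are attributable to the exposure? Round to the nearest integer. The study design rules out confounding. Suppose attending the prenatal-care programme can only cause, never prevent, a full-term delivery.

Let p₁ = 0.164, p₀ = 0.0813.
PN = (p₁ − p₀)/p₁ = (0.164 − 0.0813) / 0.164 ≈ 0.50427.
Attributable cases ≈ PN × (exposed cases) = 0.50427 × 1584 ≈ 798.76.

about 799 cases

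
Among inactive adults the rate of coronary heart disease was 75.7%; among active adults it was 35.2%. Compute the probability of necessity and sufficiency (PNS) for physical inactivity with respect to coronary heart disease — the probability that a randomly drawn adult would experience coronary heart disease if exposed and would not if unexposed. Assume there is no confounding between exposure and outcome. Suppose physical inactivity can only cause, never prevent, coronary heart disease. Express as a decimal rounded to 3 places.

p₁ = 0.757, p₀ = 0.352.
Under exogeneity and monotonicity, PNS = p₁ − p₀.
PNS = 0.757 − 0.352 = 0.405

PNS ≈ 0.405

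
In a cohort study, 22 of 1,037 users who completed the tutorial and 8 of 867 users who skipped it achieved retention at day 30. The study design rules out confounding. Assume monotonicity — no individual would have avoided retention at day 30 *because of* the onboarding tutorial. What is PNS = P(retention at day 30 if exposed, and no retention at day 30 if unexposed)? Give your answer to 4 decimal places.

p₁ = P(outcome | exposed) = 22/1037 = 0.021215
p₀ = P(outcome | unexposed) = 8/867 = 0.0092272
Under exogeneity and monotonicity, PNS = p₁ − p₀.
PNS = 0.021215 − 0.0092272 = 0.011988

PNS ≈ 0.0120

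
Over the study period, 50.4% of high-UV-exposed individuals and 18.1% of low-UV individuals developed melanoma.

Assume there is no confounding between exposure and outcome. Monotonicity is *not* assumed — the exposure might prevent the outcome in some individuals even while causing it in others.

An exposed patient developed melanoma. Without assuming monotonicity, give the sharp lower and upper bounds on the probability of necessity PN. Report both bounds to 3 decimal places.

p₁ = 0.504, p₀ = 0.181.
Under exogeneity alone the bounds on PN are max{0,(p₁−p₀)/p₁} ≤ PN ≤ min{1,(1−p₀)/p₁}.
  lower = (p₁ − p₀)/p₁ = 0.323 / 0.504 ≈ 0.6409
  upper = min{1, (1 − p₀)/p₁} = 0.819 / 0.504 ≈ 1.6250 → capped at 1

0.641 ≤ PN ≤ 1.000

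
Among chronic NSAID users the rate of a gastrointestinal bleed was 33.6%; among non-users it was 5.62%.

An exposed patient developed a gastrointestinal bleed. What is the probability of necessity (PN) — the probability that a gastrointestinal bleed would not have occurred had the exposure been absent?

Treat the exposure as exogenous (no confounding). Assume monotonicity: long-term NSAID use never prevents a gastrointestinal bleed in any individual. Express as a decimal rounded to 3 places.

PN ≈ 0.833

p₁ = 0.336, p₀ = 0.0562.
Under exogeneity and monotonicity, PN = (p₁ − p₀) / p₁.
PN = (0.336 − 0.0562) / 0.336 = 0.2798 / 0.336 ≈ 0.8327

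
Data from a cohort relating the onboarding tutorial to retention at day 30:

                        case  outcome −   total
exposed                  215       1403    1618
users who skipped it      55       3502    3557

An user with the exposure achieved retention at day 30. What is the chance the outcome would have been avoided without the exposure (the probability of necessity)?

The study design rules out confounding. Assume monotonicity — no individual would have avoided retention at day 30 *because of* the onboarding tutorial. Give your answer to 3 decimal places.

p₁ = P(outcome | exposed) = 215/1618 = 0.13288
p₀ = P(outcome | unexposed) = 55/3557 = 0.015462
Under exogeneity and monotonicity, PN = (p₁ − p₀) / p₁.
PN = (0.13288 − 0.015462) / 0.13288 = 0.11742 / 0.13288 ≈ 0.8836

PN ≈ 0.884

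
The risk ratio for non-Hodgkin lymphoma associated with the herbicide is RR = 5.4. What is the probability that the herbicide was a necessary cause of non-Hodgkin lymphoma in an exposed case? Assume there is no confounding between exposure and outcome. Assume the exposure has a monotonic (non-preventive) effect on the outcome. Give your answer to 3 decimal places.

Under exogeneity and monotonicity, PN = (RR − 1) / RR = 1 − 1/RR.
PN = (5.4 − 1) / 5.4 = 4.4 / 5.4 ≈ 0.8148

PN ≈ 0.815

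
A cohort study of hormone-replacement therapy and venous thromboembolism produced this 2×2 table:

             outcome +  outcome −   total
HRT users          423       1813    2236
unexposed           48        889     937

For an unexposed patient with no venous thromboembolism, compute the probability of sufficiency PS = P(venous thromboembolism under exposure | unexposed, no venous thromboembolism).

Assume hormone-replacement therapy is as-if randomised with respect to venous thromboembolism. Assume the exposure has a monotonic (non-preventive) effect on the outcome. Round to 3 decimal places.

PS ≈ 0.145

p₁ = P(outcome | exposed) = 423/2236 = 0.18918
p₀ = P(outcome | unexposed) = 48/937 = 0.051227
Under exogeneity and monotonicity, PS = (p₁ − p₀) / (1 − p₀).
PS = (0.18918 − 0.051227) / (1 − 0.051227) = 0.13795 / 0.94877 ≈ 0.1454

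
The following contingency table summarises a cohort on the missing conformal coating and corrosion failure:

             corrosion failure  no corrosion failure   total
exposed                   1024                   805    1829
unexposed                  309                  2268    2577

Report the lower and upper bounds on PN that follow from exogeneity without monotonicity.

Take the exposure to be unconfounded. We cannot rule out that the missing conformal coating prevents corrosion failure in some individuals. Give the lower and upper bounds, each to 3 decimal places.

p₁ = P(outcome | exposed) = 1024/1829 = 0.55987
p₀ = P(outcome | unexposed) = 309/2577 = 0.11991
Under exogeneity alone the bounds on PN are max{0,(p₁−p₀)/p₁} ≤ PN ≤ min{1,(1−p₀)/p₁}.
  lower = (p₁ − p₀)/p₁ = 0.43996 / 0.55987 ≈ 0.7858
  upper = min{1, (1 − p₀)/p₁} = 0.88009 / 0.55987 ≈ 1.5720 → capped at 1

0.786 ≤ PN ≤ 1.000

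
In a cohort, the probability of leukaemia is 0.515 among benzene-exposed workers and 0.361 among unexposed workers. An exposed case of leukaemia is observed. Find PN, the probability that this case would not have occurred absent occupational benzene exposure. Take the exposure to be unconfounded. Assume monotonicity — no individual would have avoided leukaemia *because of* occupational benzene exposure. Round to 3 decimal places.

PN ≈ 0.299

Let p₁ = 0.515, p₀ = 0.361.
Under exogeneity and monotonicity, PN = (p₁ − p₀) / p₁.
PN = (0.515 − 0.361) / 0.515 = 0.154 / 0.515 ≈ 0.2990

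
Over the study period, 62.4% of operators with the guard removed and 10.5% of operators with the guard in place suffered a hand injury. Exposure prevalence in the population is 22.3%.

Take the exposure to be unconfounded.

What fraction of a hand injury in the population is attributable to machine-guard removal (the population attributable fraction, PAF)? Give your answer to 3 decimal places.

PAF ≈ 0.524

p₁ = 0.624, p₀ = 0.105.
Overall risk P(Y=1) = π·p₁ + (1−π)·p₀ = 0.223×0.624 + 0.777×0.105 = 0.22074.
Under exogeneity, PAF = [P(Y=1) − p₀] / P(Y=1).
PAF = (0.22074 − 0.105) / 0.22074 ≈ 0.5243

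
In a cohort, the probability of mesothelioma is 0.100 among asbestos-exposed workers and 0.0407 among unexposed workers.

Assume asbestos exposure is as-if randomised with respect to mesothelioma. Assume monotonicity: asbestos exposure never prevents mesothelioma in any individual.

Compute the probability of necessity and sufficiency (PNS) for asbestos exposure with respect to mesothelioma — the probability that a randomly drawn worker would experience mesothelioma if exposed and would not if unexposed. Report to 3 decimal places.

PNS ≈ 0.059

Let p₁ = 0.1, p₀ = 0.0407.
Under exogeneity and monotonicity, PNS = p₁ − p₀.
PNS = 0.1 − 0.0407 = 0.0593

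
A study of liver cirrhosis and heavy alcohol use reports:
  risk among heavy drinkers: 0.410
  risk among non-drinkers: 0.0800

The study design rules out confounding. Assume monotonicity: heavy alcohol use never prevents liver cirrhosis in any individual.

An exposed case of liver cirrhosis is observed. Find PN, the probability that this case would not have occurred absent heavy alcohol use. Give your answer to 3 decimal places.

PN ≈ 0.805

Let p₁ = 0.41, p₀ = 0.08.
Under exogeneity and monotonicity, PN = (p₁ − p₀) / p₁.
PN = (0.41 − 0.08) / 0.41 = 0.33 / 0.41 ≈ 0.8049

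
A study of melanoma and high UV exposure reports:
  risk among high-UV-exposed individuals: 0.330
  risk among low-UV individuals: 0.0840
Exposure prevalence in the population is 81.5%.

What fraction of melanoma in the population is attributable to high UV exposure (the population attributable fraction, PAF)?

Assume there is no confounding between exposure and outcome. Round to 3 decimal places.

Let p₁ = 0.33, p₀ = 0.084.
Overall risk P(Y=1) = π·p₁ + (1−π)·p₀ = 0.815×0.33 + 0.185×0.084 = 0.28449.
Under exogeneity, PAF = [P(Y=1) − p₀] / P(Y=1).
PAF = (0.28449 − 0.084) / 0.28449 ≈ 0.7047

PAF ≈ 0.705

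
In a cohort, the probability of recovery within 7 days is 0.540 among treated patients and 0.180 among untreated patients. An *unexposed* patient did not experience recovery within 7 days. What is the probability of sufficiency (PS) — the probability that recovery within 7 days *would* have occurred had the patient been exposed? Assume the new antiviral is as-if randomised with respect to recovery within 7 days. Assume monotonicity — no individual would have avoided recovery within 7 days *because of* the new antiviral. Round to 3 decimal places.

Let p₁ = 0.54, p₀ = 0.18.
Under exogeneity and monotonicity, PS = (p₁ − p₀) / (1 − p₀).
PS = (0.54 − 0.18) / (1 − 0.18) = 0.36 / 0.82 ≈ 0.4390

PS ≈ 0.439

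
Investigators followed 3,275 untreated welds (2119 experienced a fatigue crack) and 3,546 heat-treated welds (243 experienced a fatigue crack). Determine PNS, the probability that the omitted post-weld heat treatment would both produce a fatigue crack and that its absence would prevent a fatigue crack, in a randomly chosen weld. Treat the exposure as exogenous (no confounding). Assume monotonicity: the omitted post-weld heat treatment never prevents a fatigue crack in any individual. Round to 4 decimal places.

PNS ≈ 0.5785

p₁ = P(outcome | exposed) = 2119/3275 = 0.64702
p₀ = P(outcome | unexposed) = 243/3546 = 0.068528
Under exogeneity and monotonicity, PNS = p₁ − p₀.
PNS = 0.64702 − 0.068528 = 0.57849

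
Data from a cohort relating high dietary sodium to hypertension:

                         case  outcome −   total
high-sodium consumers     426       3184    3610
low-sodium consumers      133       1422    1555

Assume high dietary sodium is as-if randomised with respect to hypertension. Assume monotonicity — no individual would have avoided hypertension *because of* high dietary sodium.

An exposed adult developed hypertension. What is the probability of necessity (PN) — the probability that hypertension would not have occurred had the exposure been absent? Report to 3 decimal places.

PN ≈ 0.275

p₁ = P(outcome | exposed) = 426/3610 = 0.11801
p₀ = P(outcome | unexposed) = 133/1555 = 0.085531
Under exogeneity and monotonicity, PN = (p₁ − p₀) / p₁.
PN = (0.11801 − 0.085531) / 0.11801 = 0.032475 / 0.11801 ≈ 0.2752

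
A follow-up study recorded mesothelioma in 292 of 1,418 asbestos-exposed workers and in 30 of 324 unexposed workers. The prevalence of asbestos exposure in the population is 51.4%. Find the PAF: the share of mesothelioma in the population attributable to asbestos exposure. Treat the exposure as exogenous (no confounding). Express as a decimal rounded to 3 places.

PAF ≈ 0.386

p₁ = P(outcome | exposed) = 292/1418 = 0.20592
p₀ = P(outcome | unexposed) = 30/324 = 0.092593
Overall risk P(Y=1) = π·p₁ + (1−π)·p₀ = 0.514×0.20592 + 0.486×0.092593 = 0.15084.
Under exogeneity, PAF = [P(Y=1) − p₀] / P(Y=1).
PAF = (0.15084 − 0.092593) / 0.15084 ≈ 0.3862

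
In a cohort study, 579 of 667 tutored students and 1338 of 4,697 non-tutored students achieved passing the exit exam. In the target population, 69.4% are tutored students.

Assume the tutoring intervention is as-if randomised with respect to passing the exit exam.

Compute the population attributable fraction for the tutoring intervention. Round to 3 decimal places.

p₁ = P(outcome | exposed) = 579/667 = 0.86807
p₀ = P(outcome | unexposed) = 1338/4697 = 0.28486
Overall risk P(Y=1) = π·p₁ + (1−π)·p₀ = 0.694×0.86807 + 0.306×0.28486 = 0.68961.
Under exogeneity, PAF = [P(Y=1) − p₀] / P(Y=1).
PAF = (0.68961 − 0.28486) / 0.68961 ≈ 0.5869

PAF ≈ 0.587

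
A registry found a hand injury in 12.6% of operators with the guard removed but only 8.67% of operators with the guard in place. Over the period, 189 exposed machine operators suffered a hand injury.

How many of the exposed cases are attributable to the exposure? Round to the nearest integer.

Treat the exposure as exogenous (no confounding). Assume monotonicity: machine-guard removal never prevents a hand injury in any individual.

p₁ = 0.126, p₀ = 0.0867.
PN = (p₁ − p₀)/p₁ = (0.126 − 0.0867) / 0.126 ≈ 0.31190.
Attributable cases ≈ PN × (exposed cases) = 0.31190 × 189 ≈ 58.95.

about 59 cases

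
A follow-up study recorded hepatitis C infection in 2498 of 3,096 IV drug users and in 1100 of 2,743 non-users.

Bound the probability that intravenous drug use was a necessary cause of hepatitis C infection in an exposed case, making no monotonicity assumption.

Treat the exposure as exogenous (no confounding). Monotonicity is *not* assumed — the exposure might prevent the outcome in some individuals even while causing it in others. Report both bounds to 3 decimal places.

p₁ = P(outcome | exposed) = 2498/3096 = 0.80685
p₀ = P(outcome | unexposed) = 1100/2743 = 0.40102
Under exogeneity alone the bounds on PN are max{0,(p₁−p₀)/p₁} ≤ PN ≤ min{1,(1−p₀)/p₁}.
  lower = (p₁ − p₀)/p₁ = 0.40583 / 0.80685 ≈ 0.5030
  upper = min{1, (1 − p₀)/p₁} = 0.59898 / 0.80685 ≈ 0.7424

0.503 ≤ PN ≤ 0.742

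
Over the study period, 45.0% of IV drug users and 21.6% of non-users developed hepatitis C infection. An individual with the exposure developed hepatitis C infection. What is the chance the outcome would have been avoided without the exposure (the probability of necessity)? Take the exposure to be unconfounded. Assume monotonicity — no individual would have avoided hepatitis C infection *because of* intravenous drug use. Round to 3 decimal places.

p₁ = 0.45, p₀ = 0.216.
Under exogeneity and monotonicity, PN = (p₁ − p₀) / p₁.
PN = (0.45 − 0.216) / 0.45 = 0.234 / 0.45 ≈ 0.5200

PN ≈ 0.520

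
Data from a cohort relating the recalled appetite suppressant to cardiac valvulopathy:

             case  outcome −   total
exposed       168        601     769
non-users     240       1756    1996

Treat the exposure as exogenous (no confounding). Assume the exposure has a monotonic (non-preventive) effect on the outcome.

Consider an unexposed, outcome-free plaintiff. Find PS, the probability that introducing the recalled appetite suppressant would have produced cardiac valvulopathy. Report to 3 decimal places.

p₁ = P(outcome | exposed) = 168/769 = 0.21847
p₀ = P(outcome | unexposed) = 240/1996 = 0.12024
Under exogeneity and monotonicity, PS = (p₁ − p₀)/(1 − p₀).
PS = (0.21847 − 0.12024) / 0.87976 ≈ 0.1116

PS ≈ 0.112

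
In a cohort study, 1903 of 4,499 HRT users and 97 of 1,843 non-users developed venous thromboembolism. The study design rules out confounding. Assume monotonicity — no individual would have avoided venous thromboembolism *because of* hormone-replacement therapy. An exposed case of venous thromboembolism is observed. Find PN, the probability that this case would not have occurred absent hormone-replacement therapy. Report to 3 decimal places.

PN ≈ 0.876

p₁ = P(outcome | exposed) = 1903/4499 = 0.42298
p₀ = P(outcome | unexposed) = 97/1843 = 0.052632
Under exogeneity and monotonicity, PN = (p₁ − p₀) / p₁.
PN = (0.42298 − 0.052632) / 0.42298 = 0.37035 / 0.42298 ≈ 0.8756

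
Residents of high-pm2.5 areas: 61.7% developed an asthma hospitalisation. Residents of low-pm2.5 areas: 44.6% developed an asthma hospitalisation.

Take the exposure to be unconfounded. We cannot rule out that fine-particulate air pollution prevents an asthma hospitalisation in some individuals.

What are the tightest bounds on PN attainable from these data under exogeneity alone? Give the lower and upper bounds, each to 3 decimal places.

p₁ = 0.617, p₀ = 0.446.
Under exogeneity alone the bounds on PN are max{0,(p₁−p₀)/p₁} ≤ PN ≤ min{1,(1−p₀)/p₁}.
  lower = (p₁ − p₀)/p₁ = 0.171 / 0.617 ≈ 0.2771
  upper = min{1, (1 − p₀)/p₁} = 0.554 / 0.617 ≈ 0.8979

0.277 ≤ PN ≤ 0.898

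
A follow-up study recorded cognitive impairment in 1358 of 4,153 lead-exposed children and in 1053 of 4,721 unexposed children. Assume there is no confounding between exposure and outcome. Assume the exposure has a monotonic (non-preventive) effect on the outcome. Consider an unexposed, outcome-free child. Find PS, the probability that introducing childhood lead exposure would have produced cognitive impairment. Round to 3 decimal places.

p₁ = P(outcome | exposed) = 1358/4153 = 0.32699
p₀ = P(outcome | unexposed) = 1053/4721 = 0.22305
Under exogeneity and monotonicity, PS = (p₁ − p₀) / (1 − p₀).
PS = (0.32699 − 0.22305) / (1 − 0.22305) = 0.10395 / 0.77695 ≈ 0.1338

PS ≈ 0.134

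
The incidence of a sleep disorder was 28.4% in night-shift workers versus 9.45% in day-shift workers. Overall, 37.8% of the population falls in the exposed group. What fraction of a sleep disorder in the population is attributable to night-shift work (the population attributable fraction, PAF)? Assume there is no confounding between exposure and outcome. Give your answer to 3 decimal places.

PAF ≈ 0.431

p₁ = 0.284, p₀ = 0.0945.
Overall risk P(Y=1) = π·p₁ + (1−π)·p₀ = 0.378×0.284 + 0.622×0.0945 = 0.16613.
Under exogeneity, PAF = [P(Y=1) − p₀] / P(Y=1).
PAF = (0.16613 − 0.0945) / 0.16613 ≈ 0.4312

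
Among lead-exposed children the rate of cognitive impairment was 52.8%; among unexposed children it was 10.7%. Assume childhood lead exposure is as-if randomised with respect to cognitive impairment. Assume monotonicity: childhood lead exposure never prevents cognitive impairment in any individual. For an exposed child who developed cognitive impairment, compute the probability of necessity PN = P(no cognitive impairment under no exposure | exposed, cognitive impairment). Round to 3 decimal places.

p₁ = 0.528, p₀ = 0.107.
Under exogeneity and monotonicity, PN = (p₁ − p₀) / p₁.
PN = (0.528 − 0.107) / 0.528 = 0.421 / 0.528 ≈ 0.7973

PN ≈ 0.797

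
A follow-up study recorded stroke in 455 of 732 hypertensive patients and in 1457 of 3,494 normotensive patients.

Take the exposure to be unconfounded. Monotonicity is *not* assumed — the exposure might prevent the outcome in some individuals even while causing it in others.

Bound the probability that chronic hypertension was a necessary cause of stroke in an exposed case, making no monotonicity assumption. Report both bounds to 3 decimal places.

0.329 ≤ PN ≤ 0.938

p₁ = P(outcome | exposed) = 455/732 = 0.62158
p₀ = P(outcome | unexposed) = 1457/3494 = 0.417
Under exogeneity alone the bounds on PN are max{0,(p₁−p₀)/p₁} ≤ PN ≤ min{1,(1−p₀)/p₁}.
  lower = (p₁ − p₀)/p₁ = 0.20458 / 0.62158 ≈ 0.3291
  upper = min{1, (1 − p₀)/p₁} = 0.583 / 0.62158 ≈ 0.9379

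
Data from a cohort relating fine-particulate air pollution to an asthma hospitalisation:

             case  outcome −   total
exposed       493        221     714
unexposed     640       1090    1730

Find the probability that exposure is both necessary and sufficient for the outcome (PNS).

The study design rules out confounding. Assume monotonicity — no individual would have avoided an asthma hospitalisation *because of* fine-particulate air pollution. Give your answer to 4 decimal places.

p₁ = P(outcome | exposed) = 493/714 = 0.69048
p₀ = P(outcome | unexposed) = 640/1730 = 0.36994
Under exogeneity and monotonicity, PNS = p₁ − p₀.
PNS = 0.69048 − 0.36994 = 0.32053

PNS ≈ 0.3205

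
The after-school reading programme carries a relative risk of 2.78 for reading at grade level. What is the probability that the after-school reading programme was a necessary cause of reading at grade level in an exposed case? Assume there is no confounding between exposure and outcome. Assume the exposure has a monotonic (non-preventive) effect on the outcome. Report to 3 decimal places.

PN ≈ 0.640

Under exogeneity and monotonicity, PN = (RR − 1) / RR = 1 − 1/RR.
PN = (2.78 − 1) / 2.78 = 1.78 / 2.78 ≈ 0.6403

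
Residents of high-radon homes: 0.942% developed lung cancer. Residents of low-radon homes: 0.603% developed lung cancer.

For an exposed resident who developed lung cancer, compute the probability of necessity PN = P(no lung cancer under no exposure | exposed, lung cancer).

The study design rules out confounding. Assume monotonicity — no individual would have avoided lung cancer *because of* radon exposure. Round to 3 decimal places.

p₁ = 0.00942, p₀ = 0.00603.
Under exogeneity and monotonicity, PN = (p₁ − p₀) / p₁.
PN = (0.00942 − 0.00603) / 0.00942 = 0.00339 / 0.00942 ≈ 0.3599

PN ≈ 0.360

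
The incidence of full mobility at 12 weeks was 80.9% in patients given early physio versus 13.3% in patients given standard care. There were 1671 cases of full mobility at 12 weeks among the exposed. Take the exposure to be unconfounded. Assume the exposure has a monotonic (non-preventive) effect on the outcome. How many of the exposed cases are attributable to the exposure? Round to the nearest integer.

about 1396 cases

p₁ = 0.809, p₀ = 0.133.
PN = (p₁ − p₀)/p₁ = (0.809 − 0.133) / 0.809 ≈ 0.83560.
Attributable cases ≈ PN × (exposed cases) = 0.83560 × 1671 ≈ 1396.29.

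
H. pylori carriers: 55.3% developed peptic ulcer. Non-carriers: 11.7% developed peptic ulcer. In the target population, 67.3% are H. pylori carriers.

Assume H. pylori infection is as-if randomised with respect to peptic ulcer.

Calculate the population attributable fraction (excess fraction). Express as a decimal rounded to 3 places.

p₁ = 0.553, p₀ = 0.117.
Overall risk P(Y=1) = π·p₁ + (1−π)·p₀ = 0.673×0.553 + 0.327×0.117 = 0.41043.
Under exogeneity, PAF = [P(Y=1) − p₀] / P(Y=1).
PAF = (0.41043 − 0.117) / 0.41043 ≈ 0.7149

PAF ≈ 0.715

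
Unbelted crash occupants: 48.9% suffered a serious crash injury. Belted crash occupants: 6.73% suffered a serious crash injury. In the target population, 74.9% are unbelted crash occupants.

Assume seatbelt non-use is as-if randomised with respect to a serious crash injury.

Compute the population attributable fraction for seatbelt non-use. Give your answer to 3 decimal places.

PAF ≈ 0.824

p₁ = 0.489, p₀ = 0.0673.
Overall risk P(Y=1) = π·p₁ + (1−π)·p₀ = 0.749×0.489 + 0.251×0.0673 = 0.38315.
Under exogeneity, PAF = [P(Y=1) − p₀] / P(Y=1).
PAF = (0.38315 − 0.0673) / 0.38315 ≈ 0.8244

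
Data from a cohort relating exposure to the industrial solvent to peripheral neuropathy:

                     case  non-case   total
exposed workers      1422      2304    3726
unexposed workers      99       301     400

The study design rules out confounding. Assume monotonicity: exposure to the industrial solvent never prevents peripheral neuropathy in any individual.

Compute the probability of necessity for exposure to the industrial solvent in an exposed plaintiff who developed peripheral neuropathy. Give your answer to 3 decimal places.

PN ≈ 0.351

p₁ = P(outcome | exposed) = 1422/3726 = 0.38164
p₀ = P(outcome | unexposed) = 99/400 = 0.2475
Under exogeneity and monotonicity, PN = (p₁ − p₀)/p₁.
PN = (0.38164 − 0.2475) / 0.38164 ≈ 0.3515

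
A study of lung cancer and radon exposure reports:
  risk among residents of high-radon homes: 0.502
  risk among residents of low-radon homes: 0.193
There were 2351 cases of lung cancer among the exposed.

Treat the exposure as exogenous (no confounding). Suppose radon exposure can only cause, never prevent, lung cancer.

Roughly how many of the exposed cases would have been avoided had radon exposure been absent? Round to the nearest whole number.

about 1447 cases

Let p₁ = 0.502, p₀ = 0.193.
PN = (p₁ − p₀)/p₁ = (0.502 − 0.193) / 0.502 ≈ 0.61554.
Attributable cases ≈ PN × (exposed cases) = 0.61554 × 2351 ≈ 1447.13.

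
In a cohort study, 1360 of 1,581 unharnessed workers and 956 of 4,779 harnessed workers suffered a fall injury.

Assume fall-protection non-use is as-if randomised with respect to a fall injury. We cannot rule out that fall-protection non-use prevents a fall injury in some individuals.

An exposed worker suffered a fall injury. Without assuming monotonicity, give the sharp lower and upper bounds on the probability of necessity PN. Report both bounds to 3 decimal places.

0.767 ≤ PN ≤ 0.930

p₁ = P(outcome | exposed) = 1360/1581 = 0.86022
p₀ = P(outcome | unexposed) = 956/4779 = 0.20004
Under exogeneity alone the bounds on PN are max{0,(p₁−p₀)/p₁} ≤ PN ≤ min{1,(1−p₀)/p₁}.
  lower = (p₁ − p₀)/p₁ = 0.66017 / 0.86022 ≈ 0.7675
  upper = min{1, (1 − p₀)/p₁} = 0.79996 / 0.86022 ≈ 0.9300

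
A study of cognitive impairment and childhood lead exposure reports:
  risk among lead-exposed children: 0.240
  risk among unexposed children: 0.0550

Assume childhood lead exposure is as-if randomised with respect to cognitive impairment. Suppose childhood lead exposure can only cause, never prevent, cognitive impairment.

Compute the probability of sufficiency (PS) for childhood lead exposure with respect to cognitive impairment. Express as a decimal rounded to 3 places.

Let p₁ = 0.24, p₀ = 0.055.
Under exogeneity and monotonicity, PS = (p₁ − p₀) / (1 − p₀).
PS = (0.24 − 0.055) / (1 − 0.055) = 0.185 / 0.945 ≈ 0.1958

PS ≈ 0.196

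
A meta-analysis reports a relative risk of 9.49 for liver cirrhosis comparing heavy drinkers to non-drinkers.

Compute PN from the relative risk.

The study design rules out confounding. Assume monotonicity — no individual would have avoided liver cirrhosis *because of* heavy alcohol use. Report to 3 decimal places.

Under exogeneity and monotonicity, PN = (RR − 1) / RR = 1 − 1/RR.
PN = (9.49 − 1) / 9.49 = 8.49 / 9.49 ≈ 0.8946

PN ≈ 0.895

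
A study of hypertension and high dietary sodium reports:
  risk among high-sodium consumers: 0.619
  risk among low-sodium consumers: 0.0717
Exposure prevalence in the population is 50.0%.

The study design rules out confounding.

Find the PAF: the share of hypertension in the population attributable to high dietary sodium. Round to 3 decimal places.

PAF ≈ 0.792

Let p₁ = 0.619, p₀ = 0.0717.
Overall risk P(Y=1) = π·p₁ + (1−π)·p₀ = 0.5×0.619 + 0.5×0.0717 = 0.34535.
Under exogeneity, PAF = [P(Y=1) − p₀] / P(Y=1).
PAF = (0.34535 − 0.0717) / 0.34535 ≈ 0.7924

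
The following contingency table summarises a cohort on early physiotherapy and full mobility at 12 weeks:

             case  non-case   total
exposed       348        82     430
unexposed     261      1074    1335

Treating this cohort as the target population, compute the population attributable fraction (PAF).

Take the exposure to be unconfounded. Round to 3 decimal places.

p₁ = P(outcome | exposed) = 348/430 = 0.8093
p₀ = P(outcome | unexposed) = 261/1335 = 0.19551
Exposure prevalence π = 430/1765 = 0.24363; overall risk P(Y=1) = 0.34504.
Under exogeneity, PAF = [P(Y=1) − p₀]/P(Y=1).
PAF = (0.34504 − 0.19551) / 0.34504 ≈ 0.4334

PAF ≈ 0.433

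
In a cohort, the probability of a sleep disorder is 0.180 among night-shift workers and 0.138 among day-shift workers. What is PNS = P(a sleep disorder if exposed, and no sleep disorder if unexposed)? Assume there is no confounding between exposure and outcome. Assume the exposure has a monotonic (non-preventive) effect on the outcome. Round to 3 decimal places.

Let p₁ = 0.18, p₀ = 0.138.
Under exogeneity and monotonicity, PNS = p₁ − p₀.
PNS = 0.18 − 0.138 = 0.042

PNS ≈ 0.042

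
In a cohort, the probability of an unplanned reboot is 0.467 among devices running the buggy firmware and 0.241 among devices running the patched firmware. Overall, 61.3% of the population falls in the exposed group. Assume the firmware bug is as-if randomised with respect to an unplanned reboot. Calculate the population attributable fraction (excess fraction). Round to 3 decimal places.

Let p₁ = 0.467, p₀ = 0.241.
Overall risk P(Y=1) = π·p₁ + (1−π)·p₀ = 0.613×0.467 + 0.387×0.241 = 0.37954.
Under exogeneity, PAF = [P(Y=1) − p₀] / P(Y=1).
PAF = (0.37954 − 0.241) / 0.37954 ≈ 0.3650

PAF ≈ 0.365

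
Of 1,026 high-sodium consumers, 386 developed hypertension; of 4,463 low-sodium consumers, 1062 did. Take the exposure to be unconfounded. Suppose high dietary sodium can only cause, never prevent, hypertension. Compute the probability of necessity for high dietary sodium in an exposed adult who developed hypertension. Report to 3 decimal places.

PN ≈ 0.368

p₁ = P(outcome | exposed) = 386/1026 = 0.37622
p₀ = P(outcome | unexposed) = 1062/4463 = 0.23796
Under exogeneity and monotonicity, PN = (p₁ − p₀) / p₁.
PN = (0.37622 − 0.23796) / 0.37622 = 0.13826 / 0.37622 ≈ 0.3675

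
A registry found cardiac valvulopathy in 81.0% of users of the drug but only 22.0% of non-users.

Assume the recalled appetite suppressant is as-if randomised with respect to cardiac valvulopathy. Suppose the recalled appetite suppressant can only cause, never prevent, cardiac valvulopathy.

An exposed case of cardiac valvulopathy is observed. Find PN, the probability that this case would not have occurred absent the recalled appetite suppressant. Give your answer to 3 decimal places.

p₁ = 0.81, p₀ = 0.22.
Under exogeneity and monotonicity, PN = (p₁ − p₀) / p₁.
PN = (0.81 − 0.22) / 0.81 = 0.59 / 0.81 ≈ 0.7284

PN ≈ 0.728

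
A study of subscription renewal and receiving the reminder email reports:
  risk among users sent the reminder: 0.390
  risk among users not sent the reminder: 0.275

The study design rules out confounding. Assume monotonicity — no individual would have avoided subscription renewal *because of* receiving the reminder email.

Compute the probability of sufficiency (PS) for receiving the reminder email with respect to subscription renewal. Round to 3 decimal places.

Let p₁ = 0.39, p₀ = 0.275.
Under exogeneity and monotonicity, PS = (p₁ − p₀) / (1 − p₀).
PS = (0.39 − 0.275) / (1 − 0.275) = 0.115 / 0.725 ≈ 0.1586

PS ≈ 0.159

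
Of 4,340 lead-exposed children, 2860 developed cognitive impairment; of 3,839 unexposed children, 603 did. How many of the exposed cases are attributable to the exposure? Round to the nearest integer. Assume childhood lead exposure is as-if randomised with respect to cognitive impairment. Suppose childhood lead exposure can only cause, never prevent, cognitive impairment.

about 2178 cases

p₁ = P(outcome | exposed) = 2860/4340 = 0.65899
p₀ = P(outcome | unexposed) = 603/3839 = 0.15707
PN = (p₁ − p₀)/p₁ = (0.65899 − 0.15707) / 0.65899 ≈ 0.76165.
Attributable cases ≈ PN × (exposed cases) = 0.76165 × 2860 ≈ 2178.31.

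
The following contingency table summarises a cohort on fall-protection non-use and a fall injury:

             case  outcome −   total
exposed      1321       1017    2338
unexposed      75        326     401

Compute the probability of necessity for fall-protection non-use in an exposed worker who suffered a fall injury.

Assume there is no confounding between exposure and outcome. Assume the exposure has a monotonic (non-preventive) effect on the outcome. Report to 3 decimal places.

PN ≈ 0.669

p₁ = P(outcome | exposed) = 1321/2338 = 0.56501
p₀ = P(outcome | unexposed) = 75/401 = 0.18703
Under exogeneity and monotonicity, PN = (p₁ − p₀)/p₁.
PN = (0.56501 − 0.18703) / 0.56501 ≈ 0.6690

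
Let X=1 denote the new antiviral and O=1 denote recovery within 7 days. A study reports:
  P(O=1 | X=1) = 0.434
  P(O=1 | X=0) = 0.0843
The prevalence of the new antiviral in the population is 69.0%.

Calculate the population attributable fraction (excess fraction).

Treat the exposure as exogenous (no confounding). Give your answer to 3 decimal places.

Let p₁ = 0.434, p₀ = 0.0843.
Overall risk P(Y=1) = π·p₁ + (1−π)·p₀ = 0.69×0.434 + 0.31×0.0843 = 0.32559.
Under exogeneity, PAF = [P(Y=1) − p₀] / P(Y=1).
PAF = (0.32559 − 0.0843) / 0.32559 ≈ 0.7411

PAF ≈ 0.741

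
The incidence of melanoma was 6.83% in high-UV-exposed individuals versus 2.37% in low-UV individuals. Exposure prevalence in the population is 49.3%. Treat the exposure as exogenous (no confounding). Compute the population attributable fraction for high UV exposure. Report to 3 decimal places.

PAF ≈ 0.481

p₁ = 0.0683, p₀ = 0.0237.
Overall risk P(Y=1) = π·p₁ + (1−π)·p₀ = 0.493×0.0683 + 0.507×0.0237 = 0.045688.
Under exogeneity, PAF = [P(Y=1) − p₀] / P(Y=1).
PAF = (0.045688 − 0.0237) / 0.045688 ≈ 0.4813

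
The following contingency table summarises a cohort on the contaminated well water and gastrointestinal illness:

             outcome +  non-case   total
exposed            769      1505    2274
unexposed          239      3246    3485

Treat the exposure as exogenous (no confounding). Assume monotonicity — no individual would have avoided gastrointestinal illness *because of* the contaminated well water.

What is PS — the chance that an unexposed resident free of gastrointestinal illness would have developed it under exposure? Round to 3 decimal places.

PS ≈ 0.289

p₁ = P(outcome | exposed) = 769/2274 = 0.33817
p₀ = P(outcome | unexposed) = 239/3485 = 0.06858
Under exogeneity and monotonicity, PS = (p₁ − p₀) / (1 − p₀).
PS = (0.33817 − 0.06858) / (1 − 0.06858) = 0.26959 / 0.93142 ≈ 0.2894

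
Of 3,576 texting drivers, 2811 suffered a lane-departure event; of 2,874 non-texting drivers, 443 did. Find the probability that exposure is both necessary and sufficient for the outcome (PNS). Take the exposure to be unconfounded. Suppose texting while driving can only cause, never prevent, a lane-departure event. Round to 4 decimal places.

PNS ≈ 0.6319

p₁ = P(outcome | exposed) = 2811/3576 = 0.78607
p₀ = P(outcome | unexposed) = 443/2874 = 0.15414
Under exogeneity and monotonicity, PNS = p₁ − p₀.
PNS = 0.78607 − 0.15414 = 0.63193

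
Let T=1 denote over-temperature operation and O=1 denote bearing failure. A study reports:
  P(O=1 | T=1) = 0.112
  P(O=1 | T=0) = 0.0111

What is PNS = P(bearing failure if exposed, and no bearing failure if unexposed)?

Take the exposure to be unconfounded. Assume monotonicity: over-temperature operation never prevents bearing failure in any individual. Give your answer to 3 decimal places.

Let p₁ = 0.112, p₀ = 0.0111.
Under exogeneity and monotonicity, PNS = p₁ − p₀.
PNS = 0.112 − 0.0111 = 0.1009

PNS ≈ 0.101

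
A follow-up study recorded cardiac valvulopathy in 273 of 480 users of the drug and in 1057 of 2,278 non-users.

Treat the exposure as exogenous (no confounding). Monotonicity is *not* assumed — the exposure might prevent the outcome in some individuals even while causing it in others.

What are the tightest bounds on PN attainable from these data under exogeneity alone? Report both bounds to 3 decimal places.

p₁ = P(outcome | exposed) = 273/480 = 0.56875
p₀ = P(outcome | unexposed) = 1057/2278 = 0.464
Under exogeneity alone the bounds on PN are max{0,(p₁−p₀)/p₁} ≤ PN ≤ min{1,(1−p₀)/p₁}.
  lower = (p₁ − p₀)/p₁ = 0.10475 / 0.56875 ≈ 0.1842
  upper = min{1, (1 − p₀)/p₁} = 0.536 / 0.56875 ≈ 0.9424

0.184 ≤ PN ≤ 0.942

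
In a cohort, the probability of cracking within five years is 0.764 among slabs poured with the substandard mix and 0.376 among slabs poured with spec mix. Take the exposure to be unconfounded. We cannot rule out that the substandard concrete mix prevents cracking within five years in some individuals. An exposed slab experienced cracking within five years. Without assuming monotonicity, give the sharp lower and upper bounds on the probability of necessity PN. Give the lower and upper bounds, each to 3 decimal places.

Let p₁ = 0.764, p₀ = 0.376.
Under exogeneity alone the bounds on PN are max{0,(p₁−p₀)/p₁} ≤ PN ≤ min{1,(1−p₀)/p₁}.
  lower = (p₁ − p₀)/p₁ = 0.388 / 0.764 ≈ 0.5079
  upper = min{1, (1 − p₀)/p₁} = 0.624 / 0.764 ≈ 0.8168

0.508 ≤ PN ≤ 0.817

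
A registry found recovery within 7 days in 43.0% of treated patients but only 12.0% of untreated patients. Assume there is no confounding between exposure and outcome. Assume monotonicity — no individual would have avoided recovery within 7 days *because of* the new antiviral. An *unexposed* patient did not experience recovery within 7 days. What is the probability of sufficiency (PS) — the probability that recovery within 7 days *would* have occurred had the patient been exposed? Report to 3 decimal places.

p₁ = 0.43, p₀ = 0.12.
Under exogeneity and monotonicity, PS = (p₁ − p₀) / (1 − p₀).
PS = (0.43 − 0.12) / (1 − 0.12) = 0.31 / 0.88 ≈ 0.3523

PS ≈ 0.352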